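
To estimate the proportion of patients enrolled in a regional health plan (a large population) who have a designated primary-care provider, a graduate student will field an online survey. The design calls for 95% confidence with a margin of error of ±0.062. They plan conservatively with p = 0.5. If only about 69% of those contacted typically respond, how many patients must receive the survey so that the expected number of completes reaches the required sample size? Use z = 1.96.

363

Completed interviews needed: n₀ = 1.96² × 0.2500 / 0.062² ≈ 249.84 → 250.
At a 69% response rate, contacts needed = 250 / 0.69 ≈ 362.32 → 363.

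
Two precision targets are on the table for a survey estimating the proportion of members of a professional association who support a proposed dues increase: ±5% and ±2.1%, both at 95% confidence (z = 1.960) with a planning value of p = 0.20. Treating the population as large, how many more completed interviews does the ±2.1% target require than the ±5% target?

At ±5%: n = 1.960² × 0.1600 / 0.050² ≈ 245.86 → 246.
At ±2.1%: n = 1.960² × 0.1600 / 0.021² ≈ 1393.78 → 1394.
Additional respondents: 1394 − 246 = 1148.

1148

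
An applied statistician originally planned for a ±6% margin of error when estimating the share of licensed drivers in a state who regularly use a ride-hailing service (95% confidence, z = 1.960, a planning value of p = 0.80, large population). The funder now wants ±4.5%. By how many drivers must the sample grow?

At ±6%: n = 1.960² × 0.1600 / 0.060² ≈ 170.74 → 171.
At ±4.5%: n = 1.960² × 0.1600 / 0.045² ≈ 303.53 → 304.
Additional respondents: 304 − 171 = 133.

133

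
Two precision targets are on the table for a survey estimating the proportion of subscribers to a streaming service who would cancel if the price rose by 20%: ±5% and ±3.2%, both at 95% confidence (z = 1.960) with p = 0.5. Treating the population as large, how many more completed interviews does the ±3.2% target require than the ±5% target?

At ±5%: n = 1.960² × 0.2500 / 0.050² ≈ 384.16 → 385.
At ±3.2%: n = 1.960² × 0.2500 / 0.032² ≈ 937.89 → 938.
Additional respondents: 938 − 385 = 553.

553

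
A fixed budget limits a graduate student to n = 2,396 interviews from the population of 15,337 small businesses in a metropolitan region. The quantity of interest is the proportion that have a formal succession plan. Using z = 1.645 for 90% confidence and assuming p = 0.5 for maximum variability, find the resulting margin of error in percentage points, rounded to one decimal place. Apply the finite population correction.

Finite-population factor: (N−n)/(N−1) = (15337−2396)/(15337−1) = 0.8438.
SE(p̂) = √[p(1−p)/n · (N−n)/(N−1)] = √[0.2500/2396 × 0.8438] = 0.00938.
E = z × SE = 1.645 × 0.00938 = 0.01544 ≈ 1.5 percentage points.

1.5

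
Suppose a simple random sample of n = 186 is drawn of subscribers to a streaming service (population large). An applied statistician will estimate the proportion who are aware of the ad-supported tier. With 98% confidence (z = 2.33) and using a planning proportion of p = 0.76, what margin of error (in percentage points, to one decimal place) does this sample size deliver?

SE(p̂) = √[p(1−p)/n] = √[0.1824/186] = 0.03132.
E = z × SE = 2.33 × 0.03132 = 0.07296, or 7.3 percentage points.

7.3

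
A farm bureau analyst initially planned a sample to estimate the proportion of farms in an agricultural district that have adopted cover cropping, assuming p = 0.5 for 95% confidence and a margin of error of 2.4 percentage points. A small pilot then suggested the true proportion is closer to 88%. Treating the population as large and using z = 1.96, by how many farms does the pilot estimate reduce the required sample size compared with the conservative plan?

963

Conservative (p = 0.5): n = 1.96² × 0.25 / 0.024² ≈ 1667.36 → 1668.
Using p = 0.88: p(1−p) = 0.1056, so n = 1.96² × 0.1056 / 0.024² ≈ 704.29 → 705.
Reduction: 1668 − 705 = 963.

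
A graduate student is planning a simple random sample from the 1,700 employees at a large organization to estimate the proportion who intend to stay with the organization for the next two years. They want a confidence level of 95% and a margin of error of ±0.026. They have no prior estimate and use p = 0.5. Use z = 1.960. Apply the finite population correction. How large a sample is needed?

775

Unadjusted: n₀ = 1.960² × 0.50 × 0.50 / 0.026² ≈ 1420.71, so n₀ = 1421.
Finite population correction with N = 1,700: n = n₀ / (1 + (n₀−1)/N) = 1421 / (1 + 1420/1700) = 1421 / 1.8353 ≈ 774.26.
Rounding up, n = 775.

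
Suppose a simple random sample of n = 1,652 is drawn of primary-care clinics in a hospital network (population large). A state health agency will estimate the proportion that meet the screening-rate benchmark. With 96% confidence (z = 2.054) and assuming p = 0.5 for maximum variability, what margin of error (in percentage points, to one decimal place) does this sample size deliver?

2.5

SE(p̂) = √[p(1−p)/n] = √[0.2500/1652] = 0.01230.
E = z × SE = 2.054 × 0.01230 = 0.02527, or 2.5 percentage points.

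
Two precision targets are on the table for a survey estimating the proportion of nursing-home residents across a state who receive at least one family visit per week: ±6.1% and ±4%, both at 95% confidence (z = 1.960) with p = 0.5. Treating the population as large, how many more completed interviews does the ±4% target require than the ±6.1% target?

342

At ±6.1%: n = 1.960² × 0.2500 / 0.061² ≈ 258.10 → 259.
At ±4%: n = 1.960² × 0.2500 / 0.040² ≈ 600.25 → 601.
Additional respondents: 601 − 259 = 342.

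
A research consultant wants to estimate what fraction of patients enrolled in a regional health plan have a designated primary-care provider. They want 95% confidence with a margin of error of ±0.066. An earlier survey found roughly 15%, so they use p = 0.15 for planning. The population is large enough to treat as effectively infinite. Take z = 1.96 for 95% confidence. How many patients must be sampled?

113

With p = 0.15, p(1−p) = 0.1275.
n = z²·p(1−p)/E² = 1.96² × 0.1275 / 0.066² = 3.8416 × 0.1275 / 0.004356 ≈ 112.44.
Rounding up gives n = 113.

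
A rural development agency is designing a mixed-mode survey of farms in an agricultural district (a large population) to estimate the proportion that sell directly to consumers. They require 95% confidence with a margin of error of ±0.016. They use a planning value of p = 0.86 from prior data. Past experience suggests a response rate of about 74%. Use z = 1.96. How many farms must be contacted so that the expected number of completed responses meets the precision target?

Completed interviews needed: n₀ = 1.96² × 0.1204 / 0.016² ≈ 1806.75 → 1807.
At a 74% response rate, contacts needed = 1807 / 0.74 ≈ 2441.89 → 2442.

2442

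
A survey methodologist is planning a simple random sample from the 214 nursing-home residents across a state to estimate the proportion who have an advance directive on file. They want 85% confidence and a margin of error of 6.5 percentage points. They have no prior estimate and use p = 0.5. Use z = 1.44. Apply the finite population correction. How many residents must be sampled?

Unadjusted: n₀ = 1.44² × 0.50 × 0.50 / 0.065² ≈ 122.70, so n₀ = 123.
Finite population correction with N = 214: n = n₀ / (1 + (n₀−1)/N) = 123 / (1 + 122/214) = 123 / 1.5701 ≈ 78.34.
Rounding up, n = 79.

79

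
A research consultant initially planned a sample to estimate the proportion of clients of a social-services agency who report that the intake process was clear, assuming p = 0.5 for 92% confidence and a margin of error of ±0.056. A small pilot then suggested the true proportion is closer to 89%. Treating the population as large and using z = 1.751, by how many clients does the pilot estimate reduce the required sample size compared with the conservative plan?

Conservative (p = 0.5): n = 1.751² × 0.25 / 0.056² ≈ 244.42 → 245.
Using p = 0.89: p(1−p) = 0.0979, so n = 1.751² × 0.0979 / 0.056² ≈ 95.71 → 96.
Reduction: 245 − 96 = 149.

149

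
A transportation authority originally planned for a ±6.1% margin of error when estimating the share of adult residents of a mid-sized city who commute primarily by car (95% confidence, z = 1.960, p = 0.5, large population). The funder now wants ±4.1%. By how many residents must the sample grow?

313

At ±6.1%: n = 1.960² × 0.2500 / 0.061² ≈ 258.10 → 259.
At ±4.1%: n = 1.960² × 0.2500 / 0.041² ≈ 571.33 → 572.
Additional respondents: 572 − 259 = 313.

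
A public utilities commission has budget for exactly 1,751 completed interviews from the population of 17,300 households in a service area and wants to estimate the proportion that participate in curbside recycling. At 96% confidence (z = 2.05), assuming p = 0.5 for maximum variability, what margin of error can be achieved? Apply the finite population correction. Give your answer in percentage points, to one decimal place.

2.3

Finite-population factor: (N−n)/(N−1) = (17300−1751)/(17300−1) = 0.8988.
SE(p̂) = √[p(1−p)/n · (N−n)/(N−1)] = √[0.2500/1751 × 0.8988] = 0.01133.
E = z × SE = 2.05 × 0.01133 = 0.02322 ≈ 2.3 percentage points.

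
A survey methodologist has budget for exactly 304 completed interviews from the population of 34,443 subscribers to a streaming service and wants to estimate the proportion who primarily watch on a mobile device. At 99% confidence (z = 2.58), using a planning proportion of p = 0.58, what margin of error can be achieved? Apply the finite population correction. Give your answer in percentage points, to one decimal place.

7.3

Finite-population factor: (N−n)/(N−1) = (34443−304)/(34443−1) = 0.9912.
SE(p̂) = √[p(1−p)/n · (N−n)/(N−1)] = √[0.2436/304 × 0.9912] = 0.02818.
E = z × SE = 2.58 × 0.02818 = 0.07271 ≈ 7.3 percentage points.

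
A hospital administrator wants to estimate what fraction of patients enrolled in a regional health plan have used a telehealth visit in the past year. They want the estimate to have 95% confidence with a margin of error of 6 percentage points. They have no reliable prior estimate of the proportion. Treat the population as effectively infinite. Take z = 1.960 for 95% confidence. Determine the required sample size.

267

With no prior estimate, use p = 0.5, giving p(1−p) = 0.25.
n = z²·p(1−p)/E² = 1.960² × 0.2500 / 0.060² = 3.8416 × 0.2500 / 0.003600 ≈ 266.78.
Rounding up gives n = 267.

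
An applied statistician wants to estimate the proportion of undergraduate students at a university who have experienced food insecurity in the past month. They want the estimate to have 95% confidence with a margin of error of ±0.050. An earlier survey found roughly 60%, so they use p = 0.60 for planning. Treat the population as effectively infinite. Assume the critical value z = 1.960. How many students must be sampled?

369

With p = 0.60, p(1−p) = 0.2400.
n = z²·p(1−p)/E² = 1.960² × 0.2400 / 0.050² = 3.8416 × 0.2400 / 0.002500 ≈ 368.79.
Rounding up gives n = 369.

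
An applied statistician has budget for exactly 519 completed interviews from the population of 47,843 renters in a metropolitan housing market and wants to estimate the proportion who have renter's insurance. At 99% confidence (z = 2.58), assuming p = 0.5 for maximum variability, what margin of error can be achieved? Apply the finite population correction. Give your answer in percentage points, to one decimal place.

Finite-population factor: (N−n)/(N−1) = (47843−519)/(47843−1) = 0.9892.
SE(p̂) = √[p(1−p)/n · (N−n)/(N−1)] = √[0.2500/519 × 0.9892] = 0.02183.
E = z × SE = 2.58 × 0.02183 = 0.05632 ≈ 5.6 percentage points.

5.6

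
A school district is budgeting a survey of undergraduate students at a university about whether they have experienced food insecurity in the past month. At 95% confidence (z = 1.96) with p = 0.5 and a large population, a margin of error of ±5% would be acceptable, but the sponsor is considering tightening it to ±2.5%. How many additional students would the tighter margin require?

At ±5%: n = 1.96² × 0.2500 / 0.050² ≈ 384.16 → 385.
At ±2.5%: n = 1.96² × 0.2500 / 0.025² ≈ 1536.64 → 1537.
Additional respondents: 1537 − 385 = 1152.

1152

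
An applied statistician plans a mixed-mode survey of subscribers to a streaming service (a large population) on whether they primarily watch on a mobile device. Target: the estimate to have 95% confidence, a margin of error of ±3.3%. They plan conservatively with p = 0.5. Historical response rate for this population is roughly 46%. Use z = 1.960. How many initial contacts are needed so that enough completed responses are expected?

Completed interviews needed: n₀ = 1.960² × 0.2500 / 0.033² ≈ 881.91 → 882.
At a 46% response rate, contacts needed = 882 / 0.46 ≈ 1917.39 → 1918.

1918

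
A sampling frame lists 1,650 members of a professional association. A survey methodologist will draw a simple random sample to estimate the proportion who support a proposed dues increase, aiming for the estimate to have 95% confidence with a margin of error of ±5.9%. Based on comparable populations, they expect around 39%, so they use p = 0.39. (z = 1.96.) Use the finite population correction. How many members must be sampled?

Unadjusted: n₀ = 1.96² × 0.39 × 0.61 / 0.059² ≈ 262.54, so n₀ = 263.
Finite population correction with N = 1,650: n = n₀ / (1 + (n₀−1)/N) = 263 / (1 + 262/1650) = 263 / 1.1588 ≈ 226.96.
Rounding up, n = 227.

227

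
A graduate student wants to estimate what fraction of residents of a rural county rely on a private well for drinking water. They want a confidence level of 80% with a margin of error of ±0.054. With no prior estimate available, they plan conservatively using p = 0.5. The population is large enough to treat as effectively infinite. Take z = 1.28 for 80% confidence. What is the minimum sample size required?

With p = 0.5, p(1−p) = 0.25.
n = z²·p(1−p)/E² = 1.28² × 0.2500 / 0.054² = 1.6384 × 0.2500 / 0.002916 ≈ 140.47.
Rounding up gives n = 141.

141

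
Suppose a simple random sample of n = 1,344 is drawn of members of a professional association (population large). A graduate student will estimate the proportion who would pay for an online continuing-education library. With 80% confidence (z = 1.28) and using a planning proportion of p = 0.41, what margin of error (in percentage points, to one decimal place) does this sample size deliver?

SE(p̂) = √[p(1−p)/n] = √[0.2419/1344] = 0.01342.
E = z × SE = 1.28 × 0.01342 = 0.01717, or 1.7 percentage points.

1.7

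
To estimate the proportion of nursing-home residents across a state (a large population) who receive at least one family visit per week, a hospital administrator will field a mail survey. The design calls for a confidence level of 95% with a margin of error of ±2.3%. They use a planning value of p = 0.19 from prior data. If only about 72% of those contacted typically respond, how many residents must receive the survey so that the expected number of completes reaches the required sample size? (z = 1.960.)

1553

Completed interviews needed: n₀ = 1.960² × 0.1539 / 0.023² ≈ 1117.62 → 1118.
At a 72% response rate, contacts needed = 1118 / 0.72 ≈ 1552.78 → 1553.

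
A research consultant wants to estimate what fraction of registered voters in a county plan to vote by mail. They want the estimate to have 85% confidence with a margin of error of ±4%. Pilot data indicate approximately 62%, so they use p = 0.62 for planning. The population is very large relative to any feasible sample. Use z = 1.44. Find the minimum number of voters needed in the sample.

With p = 0.62, p(1−p) = 0.2356.
n = z²·p(1−p)/E² = 1.44² × 0.2356 / 0.040² = 2.0736 × 0.2356 / 0.001600 ≈ 305.34.
Rounding up gives n = 306.

306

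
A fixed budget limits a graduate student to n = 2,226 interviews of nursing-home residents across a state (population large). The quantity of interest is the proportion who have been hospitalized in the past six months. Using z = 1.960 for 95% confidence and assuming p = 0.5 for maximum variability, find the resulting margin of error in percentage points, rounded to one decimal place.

SE(p̂) = √[p(1−p)/n] = √[0.2500/2226] = 0.01060.
E = z × SE = 1.960 × 0.01060 = 0.02077, or 2.1 percentage points.

2.1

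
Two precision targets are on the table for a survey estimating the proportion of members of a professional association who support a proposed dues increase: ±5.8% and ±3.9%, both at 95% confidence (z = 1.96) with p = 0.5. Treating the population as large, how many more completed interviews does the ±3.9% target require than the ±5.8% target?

346

At ±5.8%: n = 1.96² × 0.2500 / 0.058² ≈ 285.49 → 286.
At ±3.9%: n = 1.96² × 0.2500 / 0.039² ≈ 631.43 → 632.
Additional respondents: 632 − 286 = 346.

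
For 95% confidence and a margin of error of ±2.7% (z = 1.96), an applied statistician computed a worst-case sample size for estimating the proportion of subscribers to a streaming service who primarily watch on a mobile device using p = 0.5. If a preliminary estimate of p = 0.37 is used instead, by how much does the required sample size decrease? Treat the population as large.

89

Conservative (p = 0.5): n = 1.96² × 0.25 / 0.027² ≈ 1317.42 → 1318.
Using p = 0.37: p(1−p) = 0.2331, so n = 1.96² × 0.2331 / 0.027² ≈ 1228.36 → 1229.
Reduction: 1318 − 1229 = 89.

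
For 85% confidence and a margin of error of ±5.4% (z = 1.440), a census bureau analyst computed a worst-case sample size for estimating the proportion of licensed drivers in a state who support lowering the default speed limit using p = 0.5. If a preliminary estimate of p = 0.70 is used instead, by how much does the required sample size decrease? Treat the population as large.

28

Conservative (p = 0.5): n = 1.440² × 0.25 / 0.054² ≈ 177.78 → 178.
Using p = 0.70: p(1−p) = 0.2100, so n = 1.440² × 0.2100 / 0.054² ≈ 149.33 → 150.
Reduction: 178 − 150 = 28.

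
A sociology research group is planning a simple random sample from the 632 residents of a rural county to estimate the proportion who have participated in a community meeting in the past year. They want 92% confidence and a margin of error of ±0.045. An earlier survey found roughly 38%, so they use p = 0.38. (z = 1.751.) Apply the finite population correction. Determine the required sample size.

Unadjusted: n₀ = 1.751² × 0.38 × 0.62 / 0.045² ≈ 356.72, so n₀ = 357.
Finite population correction with N = 632: n = n₀ / (1 + (n₀−1)/N) = 357 / (1 + 356/632) = 357 / 1.5633 ≈ 228.36.
Rounding up, n = 229.

229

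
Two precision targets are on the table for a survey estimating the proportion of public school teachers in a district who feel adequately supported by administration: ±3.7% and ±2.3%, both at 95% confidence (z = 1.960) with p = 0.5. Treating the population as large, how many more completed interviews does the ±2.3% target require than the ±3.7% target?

At ±3.7%: n = 1.960² × 0.2500 / 0.037² ≈ 701.53 → 702.
At ±2.3%: n = 1.960² × 0.2500 / 0.023² ≈ 1815.50 → 1816.
Additional respondents: 1816 − 702 = 1114.

1114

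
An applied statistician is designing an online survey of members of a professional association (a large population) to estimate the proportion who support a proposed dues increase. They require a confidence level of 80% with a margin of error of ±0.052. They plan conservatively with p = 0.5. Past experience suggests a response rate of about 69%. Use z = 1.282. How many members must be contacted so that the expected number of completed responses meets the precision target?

221

Completed interviews needed: n₀ = 1.282² × 0.2500 / 0.052² ≈ 151.95 → 152.
At a 69% response rate, contacts needed = 152 / 0.69 ≈ 220.29 → 221.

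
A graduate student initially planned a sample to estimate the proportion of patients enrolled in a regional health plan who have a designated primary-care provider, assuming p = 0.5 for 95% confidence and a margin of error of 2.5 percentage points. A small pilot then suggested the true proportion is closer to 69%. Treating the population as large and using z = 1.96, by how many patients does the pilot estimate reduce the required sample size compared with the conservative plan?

222

Conservative (p = 0.5): n = 1.96² × 0.25 / 0.025² ≈ 1536.64 → 1537.
Using p = 0.69: p(1−p) = 0.2139, so n = 1.96² × 0.2139 / 0.025² ≈ 1314.75 → 1315.
Reduction: 1537 − 1315 = 222.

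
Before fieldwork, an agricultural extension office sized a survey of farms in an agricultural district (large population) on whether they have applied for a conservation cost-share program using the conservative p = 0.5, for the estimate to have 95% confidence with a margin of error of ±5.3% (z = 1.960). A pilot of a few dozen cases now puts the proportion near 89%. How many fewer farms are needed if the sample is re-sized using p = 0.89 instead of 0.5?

208

Conservative (p = 0.5): n = 1.960² × 0.25 / 0.053² ≈ 341.90 → 342.
Using p = 0.89: p(1−p) = 0.0979, so n = 1.960² × 0.0979 / 0.053² ≈ 133.89 → 134.
Reduction: 342 − 134 = 208.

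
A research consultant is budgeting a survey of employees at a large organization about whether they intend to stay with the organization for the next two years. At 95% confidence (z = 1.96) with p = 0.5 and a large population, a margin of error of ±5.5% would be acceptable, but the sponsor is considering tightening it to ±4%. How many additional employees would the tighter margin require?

283

At ±5.5%: n = 1.96² × 0.2500 / 0.055² ≈ 317.49 → 318.
At ±4%: n = 1.96² × 0.2500 / 0.040² ≈ 600.25 → 601.
Additional respondents: 601 − 318 = 283.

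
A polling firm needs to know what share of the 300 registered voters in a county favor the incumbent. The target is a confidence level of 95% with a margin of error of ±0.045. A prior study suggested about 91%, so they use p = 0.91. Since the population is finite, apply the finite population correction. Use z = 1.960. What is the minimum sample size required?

Unadjusted: n₀ = 1.960² × 0.91 × 0.09 / 0.045² ≈ 155.37, so n₀ = 156.
Finite population correction with N = 300: n = n₀ / (1 + (n₀−1)/N) = 156 / (1 + 155/300) = 156 / 1.5167 ≈ 102.86.
Rounding up, n = 103.

103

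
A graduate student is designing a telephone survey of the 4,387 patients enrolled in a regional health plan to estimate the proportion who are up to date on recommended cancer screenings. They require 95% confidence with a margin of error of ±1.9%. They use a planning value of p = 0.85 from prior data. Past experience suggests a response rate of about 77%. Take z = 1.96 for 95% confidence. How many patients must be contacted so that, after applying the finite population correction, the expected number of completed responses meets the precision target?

Completed interviews needed (unadjusted): n₀ = 1.96² × 0.1275 / 0.019² ≈ 1356.80 → 1357.
FPC for N = 4,387: n = 1357 / (1 + 1356/4387) = 1357 / 1.3091 ≈ 1036.59 → 1037.
At a 77% response rate, contacts needed = 1037 / 0.77 ≈ 1346.75 → 1347.

1347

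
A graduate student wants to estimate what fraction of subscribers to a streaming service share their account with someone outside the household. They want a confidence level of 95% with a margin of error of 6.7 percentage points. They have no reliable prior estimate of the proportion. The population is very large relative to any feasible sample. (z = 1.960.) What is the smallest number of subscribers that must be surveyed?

With no prior estimate, use p = 0.5, giving p(1−p) = 0.25.
n = z²·p(1−p)/E² = 1.960² × 0.2500 / 0.067² = 3.8416 × 0.2500 / 0.004489 ≈ 213.95.
Rounding up gives n = 214.

214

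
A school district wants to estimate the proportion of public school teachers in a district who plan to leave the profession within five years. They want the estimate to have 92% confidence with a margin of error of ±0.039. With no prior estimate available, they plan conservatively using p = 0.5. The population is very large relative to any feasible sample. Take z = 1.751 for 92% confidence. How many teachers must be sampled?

504

With p = 0.5, p(1−p) = 0.25.
n = z²·p(1−p)/E² = 1.751² × 0.2500 / 0.039² = 3.0660 × 0.2500 / 0.001521 ≈ 503.94.
Rounding up gives n = 504.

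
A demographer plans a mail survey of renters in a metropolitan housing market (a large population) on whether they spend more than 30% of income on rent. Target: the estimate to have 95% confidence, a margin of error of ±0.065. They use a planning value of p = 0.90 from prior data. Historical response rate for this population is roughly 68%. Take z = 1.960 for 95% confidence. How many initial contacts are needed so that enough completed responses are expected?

121

Completed interviews needed: n₀ = 1.960² × 0.0900 / 0.065² ≈ 81.83 → 82.
At a 68% response rate, contacts needed = 82 / 0.68 ≈ 120.59 → 121.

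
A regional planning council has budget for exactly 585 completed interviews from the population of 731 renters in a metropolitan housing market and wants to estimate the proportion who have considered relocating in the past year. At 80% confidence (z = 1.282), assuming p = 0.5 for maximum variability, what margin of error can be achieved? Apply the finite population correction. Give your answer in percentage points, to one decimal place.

Finite-population factor: (N−n)/(N−1) = (731−585)/(731−1) = 0.2000.
SE(p̂) = √[p(1−p)/n · (N−n)/(N−1)] = √[0.2500/585 × 0.2000] = 0.00925.
E = z × SE = 1.282 × 0.00925 = 0.01185 ≈ 1.2 percentage points.

1.2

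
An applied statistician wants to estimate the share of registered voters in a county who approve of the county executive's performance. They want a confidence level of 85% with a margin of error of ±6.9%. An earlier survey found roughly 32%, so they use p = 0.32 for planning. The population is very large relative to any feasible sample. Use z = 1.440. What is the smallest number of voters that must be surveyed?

95

With p = 0.32, p(1−p) = 0.2176.
n = z²·p(1−p)/E² = 1.440² × 0.2176 / 0.069² = 2.0736 × 0.2176 / 0.004761 ≈ 94.77.
Rounding up gives n = 95.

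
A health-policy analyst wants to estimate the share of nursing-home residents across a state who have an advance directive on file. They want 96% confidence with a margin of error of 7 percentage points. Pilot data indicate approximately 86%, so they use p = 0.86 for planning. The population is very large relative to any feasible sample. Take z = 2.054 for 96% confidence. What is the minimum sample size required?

With p = 0.86, p(1−p) = 0.1204.
n = z²·p(1−p)/E² = 2.054² × 0.1204 / 0.070² = 4.2189 × 0.1204 / 0.004900 ≈ 103.66.
Rounding up gives n = 104.

104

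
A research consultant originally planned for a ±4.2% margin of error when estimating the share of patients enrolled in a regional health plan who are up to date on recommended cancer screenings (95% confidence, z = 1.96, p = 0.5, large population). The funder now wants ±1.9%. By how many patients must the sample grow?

At ±4.2%: n = 1.96² × 0.2500 / 0.042² ≈ 544.44 → 545.
At ±1.9%: n = 1.96² × 0.2500 / 0.019² ≈ 2660.39 → 2661.
Additional respondents: 2661 − 545 = 2116.

2116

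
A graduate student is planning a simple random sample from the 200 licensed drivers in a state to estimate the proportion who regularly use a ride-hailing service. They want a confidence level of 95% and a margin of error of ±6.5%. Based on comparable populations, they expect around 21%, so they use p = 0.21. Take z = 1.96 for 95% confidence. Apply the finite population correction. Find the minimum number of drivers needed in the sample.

87

Unadjusted: n₀ = 1.96² × 0.21 × 0.79 / 0.065² ≈ 150.85, so n₀ = 151.
Finite population correction with N = 200: n = n₀ / (1 + (n₀−1)/N) = 151 / (1 + 150/200) = 151 / 1.7500 ≈ 86.29.
Rounding up, n = 87.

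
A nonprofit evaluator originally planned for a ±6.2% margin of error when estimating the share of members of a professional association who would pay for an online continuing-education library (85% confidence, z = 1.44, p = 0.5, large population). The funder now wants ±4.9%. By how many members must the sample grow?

81

At ±6.2%: n = 1.44² × 0.2500 / 0.062² ≈ 134.86 → 135.
At ±4.9%: n = 1.44² × 0.2500 / 0.049² ≈ 215.91 → 216.
Additional respondents: 216 − 135 = 81.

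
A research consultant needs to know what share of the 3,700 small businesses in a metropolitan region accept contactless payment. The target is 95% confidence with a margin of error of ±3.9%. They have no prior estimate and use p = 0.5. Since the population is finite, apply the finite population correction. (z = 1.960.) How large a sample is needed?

Unadjusted: n₀ = 1.960² × 0.50 × 0.50 / 0.039² ≈ 631.43, so n₀ = 632.
Finite population correction with N = 3,700: n = n₀ / (1 + (n₀−1)/N) = 632 / (1 + 631/3700) = 632 / 1.1705 ≈ 539.92.
Rounding up, n = 540.

540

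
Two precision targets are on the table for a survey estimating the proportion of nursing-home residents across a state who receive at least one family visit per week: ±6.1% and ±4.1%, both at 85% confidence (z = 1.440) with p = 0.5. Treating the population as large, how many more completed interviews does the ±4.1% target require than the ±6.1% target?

At ±6.1%: n = 1.440² × 0.2500 / 0.061² ≈ 139.32 → 140.
At ±4.1%: n = 1.440² × 0.2500 / 0.041² ≈ 308.39 → 309.
Additional respondents: 309 − 140 = 169.

169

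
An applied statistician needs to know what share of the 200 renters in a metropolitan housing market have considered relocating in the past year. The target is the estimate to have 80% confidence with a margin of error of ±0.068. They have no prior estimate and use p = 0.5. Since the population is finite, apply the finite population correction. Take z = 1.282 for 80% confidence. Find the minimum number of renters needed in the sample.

Unadjusted: n₀ = 1.282² × 0.50 × 0.50 / 0.068² ≈ 88.86, so n₀ = 89.
Finite population correction with N = 200: n = n₀ / (1 + (n₀−1)/N) = 89 / (1 + 88/200) = 89 / 1.4400 ≈ 61.81.
Rounding up, n = 62.

62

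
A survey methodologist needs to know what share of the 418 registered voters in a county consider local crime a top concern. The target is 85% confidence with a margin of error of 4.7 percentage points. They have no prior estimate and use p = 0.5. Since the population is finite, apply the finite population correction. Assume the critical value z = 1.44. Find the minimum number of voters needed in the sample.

Unadjusted: n₀ = 1.44² × 0.50 × 0.50 / 0.047² ≈ 234.68, so n₀ = 235.
Finite population correction with N = 418: n = n₀ / (1 + (n₀−1)/N) = 235 / (1 + 234/418) = 235 / 1.5598 ≈ 150.66.
Rounding up, n = 151.

151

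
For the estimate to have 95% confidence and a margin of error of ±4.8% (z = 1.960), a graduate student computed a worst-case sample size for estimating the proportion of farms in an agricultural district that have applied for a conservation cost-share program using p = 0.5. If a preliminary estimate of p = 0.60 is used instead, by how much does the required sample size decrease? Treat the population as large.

Conservative (p = 0.5): n = 1.960² × 0.25 / 0.048² ≈ 416.84 → 417.
Using p = 0.60: p(1−p) = 0.2400, so n = 1.960² × 0.2400 / 0.048² ≈ 400.17 → 401.
Reduction: 417 − 401 = 16.

16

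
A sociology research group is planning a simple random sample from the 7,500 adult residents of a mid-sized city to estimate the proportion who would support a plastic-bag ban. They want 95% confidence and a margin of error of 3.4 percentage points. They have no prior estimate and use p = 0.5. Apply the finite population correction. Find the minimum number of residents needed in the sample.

For 95% confidence, z = 1.960.
Unadjusted: n₀ = 1.960² × 0.50 × 0.50 / 0.034² ≈ 830.80, so n₀ = 831.
Finite population correction with N = 7,500: n = n₀ / (1 + (n₀−1)/N) = 831 / (1 + 830/7500) = 831 / 1.1107 ≈ 748.20.
Rounding up, n = 749.

749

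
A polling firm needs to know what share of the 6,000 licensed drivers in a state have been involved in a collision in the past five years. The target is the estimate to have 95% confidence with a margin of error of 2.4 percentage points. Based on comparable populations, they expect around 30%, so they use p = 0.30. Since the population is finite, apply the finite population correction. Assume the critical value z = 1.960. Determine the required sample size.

1136

Unadjusted: n₀ = 1.960² × 0.30 × 0.70 / 0.024² ≈ 1400.58, so n₀ = 1401.
Finite population correction with N = 6,000: n = n₀ / (1 + (n₀−1)/N) = 1401 / (1 + 1400/6000) = 1401 / 1.2333 ≈ 1135.95.
Rounding up, n = 1136.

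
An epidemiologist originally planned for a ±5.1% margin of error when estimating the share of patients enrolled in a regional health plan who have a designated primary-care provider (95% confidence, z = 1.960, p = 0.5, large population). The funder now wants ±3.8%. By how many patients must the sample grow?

296

At ±5.1%: n = 1.960² × 0.2500 / 0.051² ≈ 369.24 → 370.
At ±3.8%: n = 1.960² × 0.2500 / 0.038² ≈ 665.10 → 666.
Additional respondents: 666 − 370 = 296.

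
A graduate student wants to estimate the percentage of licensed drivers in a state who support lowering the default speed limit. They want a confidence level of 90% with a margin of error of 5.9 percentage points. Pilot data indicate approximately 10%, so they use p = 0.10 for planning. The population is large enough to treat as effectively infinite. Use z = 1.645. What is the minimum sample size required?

With p = 0.10, p(1−p) = 0.0900.
n = z²·p(1−p)/E² = 1.645² × 0.0900 / 0.059² = 2.7060 × 0.0900 / 0.003481 ≈ 69.96.
Rounding up gives n = 70.

70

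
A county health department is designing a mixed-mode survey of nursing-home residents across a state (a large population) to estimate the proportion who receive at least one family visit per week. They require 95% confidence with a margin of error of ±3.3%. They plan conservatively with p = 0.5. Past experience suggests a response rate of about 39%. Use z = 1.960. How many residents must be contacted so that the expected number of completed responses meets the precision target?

Completed interviews needed: n₀ = 1.960² × 0.2500 / 0.033² ≈ 881.91 → 882.
At a 39% response rate, contacts needed = 882 / 0.39 ≈ 2261.54 → 2262.

2262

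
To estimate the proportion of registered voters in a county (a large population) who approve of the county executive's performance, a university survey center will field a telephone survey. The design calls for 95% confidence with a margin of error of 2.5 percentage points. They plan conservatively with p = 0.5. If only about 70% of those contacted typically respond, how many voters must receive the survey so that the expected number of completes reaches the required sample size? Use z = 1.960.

Completed interviews needed: n₀ = 1.960² × 0.2500 / 0.025² ≈ 1536.64 → 1537.
At a 70% response rate, contacts needed = 1537 / 0.70 ≈ 2195.71 → 2196.

2196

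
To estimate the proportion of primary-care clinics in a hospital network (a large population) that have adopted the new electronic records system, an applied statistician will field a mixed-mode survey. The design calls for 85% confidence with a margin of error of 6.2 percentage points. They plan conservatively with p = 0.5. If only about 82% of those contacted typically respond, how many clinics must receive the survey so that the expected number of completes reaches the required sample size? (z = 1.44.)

165

Completed interviews needed: n₀ = 1.44² × 0.2500 / 0.062² ≈ 134.86 → 135.
At an 82% response rate, contacts needed = 135 / 0.82 ≈ 164.63 → 165.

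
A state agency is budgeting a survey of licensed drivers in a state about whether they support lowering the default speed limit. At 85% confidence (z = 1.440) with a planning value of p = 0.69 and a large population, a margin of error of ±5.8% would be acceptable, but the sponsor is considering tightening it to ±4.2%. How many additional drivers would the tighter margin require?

At ±5.8%: n = 1.440² × 0.2139 / 0.058² ≈ 131.85 → 132.
At ±4.2%: n = 1.440² × 0.2139 / 0.042² ≈ 251.44 → 252.
Additional respondents: 252 − 132 = 120.

120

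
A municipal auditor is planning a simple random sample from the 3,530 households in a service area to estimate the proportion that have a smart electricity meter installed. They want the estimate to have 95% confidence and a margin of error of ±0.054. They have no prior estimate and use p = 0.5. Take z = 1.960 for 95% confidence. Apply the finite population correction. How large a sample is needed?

Unadjusted: n₀ = 1.960² × 0.50 × 0.50 / 0.054² ≈ 329.36, so n₀ = 330.
Finite population correction with N = 3,530: n = n₀ / (1 + (n₀−1)/N) = 330 / (1 + 329/3530) = 330 / 1.0932 ≈ 301.87.
Rounding up, n = 302.

302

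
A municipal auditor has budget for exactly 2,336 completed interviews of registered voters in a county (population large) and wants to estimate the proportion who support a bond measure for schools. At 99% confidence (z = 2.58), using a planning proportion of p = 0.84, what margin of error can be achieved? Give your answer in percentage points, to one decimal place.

SE(p̂) = √[p(1−p)/n] = √[0.1344/2336] = 0.00759.
E = z × SE = 2.58 × 0.00759 = 0.01957, or 2.0 percentage points.

2.0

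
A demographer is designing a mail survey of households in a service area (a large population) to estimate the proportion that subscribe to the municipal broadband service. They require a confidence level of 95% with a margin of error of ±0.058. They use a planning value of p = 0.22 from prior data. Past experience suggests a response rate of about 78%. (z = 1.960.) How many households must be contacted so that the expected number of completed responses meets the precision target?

252

Completed interviews needed: n₀ = 1.960² × 0.1716 / 0.058² ≈ 195.96 → 196.
At a 78% response rate, contacts needed = 196 / 0.78 ≈ 251.28 → 252.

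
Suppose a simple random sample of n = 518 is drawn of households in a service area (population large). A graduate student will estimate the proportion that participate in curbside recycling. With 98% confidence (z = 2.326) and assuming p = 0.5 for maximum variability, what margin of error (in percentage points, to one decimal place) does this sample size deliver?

5.1

SE(p̂) = √[p(1−p)/n] = √[0.2500/518] = 0.02197.
E = z × SE = 2.326 × 0.02197 = 0.05110, or 5.1 percentage points.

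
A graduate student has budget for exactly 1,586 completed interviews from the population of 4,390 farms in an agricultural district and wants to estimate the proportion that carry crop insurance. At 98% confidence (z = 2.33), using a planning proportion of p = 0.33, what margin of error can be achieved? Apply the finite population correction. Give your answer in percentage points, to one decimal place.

Finite-population factor: (N−n)/(N−1) = (4390−1586)/(4390−1) = 0.6389.
SE(p̂) = √[p(1−p)/n · (N−n)/(N−1)] = √[0.2211/1586 × 0.6389] = 0.00944.
E = z × SE = 2.33 × 0.00944 = 0.02199 ≈ 2.2 percentage points.

2.2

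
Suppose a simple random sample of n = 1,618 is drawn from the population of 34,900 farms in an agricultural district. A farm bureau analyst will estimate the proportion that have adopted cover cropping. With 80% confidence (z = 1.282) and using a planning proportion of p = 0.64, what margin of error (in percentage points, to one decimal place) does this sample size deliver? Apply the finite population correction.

Finite-population factor: (N−n)/(N−1) = (34900−1618)/(34900−1) = 0.9537.
SE(p̂) = √[p(1−p)/n · (N−n)/(N−1)] = √[0.2304/1618 × 0.9537] = 0.01165.
E = z × SE = 1.282 × 0.01165 = 0.01494 ≈ 1.5 percentage points.

1.5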